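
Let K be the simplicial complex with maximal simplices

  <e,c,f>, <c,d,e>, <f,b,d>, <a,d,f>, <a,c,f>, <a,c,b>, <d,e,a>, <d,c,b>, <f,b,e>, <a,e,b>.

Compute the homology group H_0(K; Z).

H_0 ≅ Z.

We work with the vertex ordering a < b < c < d < e < f. The simplices of K, each written with vertices in increasing order, are:

  0-simplices (6): a, b, c, d, e, f
  1-simplices (15): ab, ac, ad, ae, af, bc, bd, be, bf, cd, ce, cf, de, df, ef
  2-simplices (10): abc, abe, acf, ade, adf, bcd, bdf, bef, cde, cef

Hence C_0 ≅ Z^6, C_1 ≅ Z^15, C_2 ≅ Z^10.

∂_1: C_1 → C_0 sends each edge [p,q] (with p < q) to q − p. For instance
  ∂be = e − b.
The 6×15 boundary matrix has rank 5 and Smith normal form diag(1,1,1,1,1).

The boundary map ∂_2: C_2 → C_1 maps a triangle to the signed sum of its edges. For instance
  ∂adf = df − af + ad,
  ∂bef = ef − bf + be.
This gives a 15×10 integer matrix of rank 10; reducing to Smith normal form yields diagonal entries (1,1,1,1,1,1,1,1,1,2).

From H_k ≅ ker(∂_k) / im(∂_{k+1}) we obtain:

  H_0: rank C_0 − rank ∂_1 = 6 − 5 = 1, and the invariant factors of ∂_1 are all 1, so H_0 = Z.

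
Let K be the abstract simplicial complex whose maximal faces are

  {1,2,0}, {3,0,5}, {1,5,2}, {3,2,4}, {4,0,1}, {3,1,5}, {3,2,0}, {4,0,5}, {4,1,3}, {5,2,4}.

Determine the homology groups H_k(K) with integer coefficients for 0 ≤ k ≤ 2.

H_0 ≅ Z,  H_1 ≅ Z/2,  H_2 = 0.

Order the vertices as 0 < 1 < 2 < 3 < 4 < 5. Listing each simplex with vertices in this order, K has dimension 2 with simplices:

  0-simplices (6): [0], [1], [2], [3], [4], [5]
  1-simplices (15): [0,1], [0,2], [0,3], [0,4], [0,5], [1,2], [1,3], [1,4], [1,5], [2,3], [2,4], [2,5], [3,4], [3,5], [4,5]
  2-simplices (10): [0,1,2], [0,1,4], [0,2,3], [0,3,5], [0,4,5], [1,2,5], [1,3,4], [1,3,5], [2,3,4], [2,4,5]

Hence C_0 ≅ Z^6, C_1 ≅ Z^15, C_2 ≅ Z^10.

∂_1: C_1 → C_0 sends each edge [p,q] (with p < q) to q − p. For instance
  ∂[1,5] = [5] − [1].
The resulting 6×15 matrix has rank 5, and its Smith normal form has invariant factors (1,1,1,1,1).

∂_2: C_2 → C_1 acts by ∂[p,q,r] = [q,r] − [p,r] + [p,q]. For instance
  ∂[1,3,4] = [3,4] − [1,4] + [1,3],
  ∂[0,1,2] = [1,2] − [0,2] + [0,1].
The 15×10 boundary matrix has rank 10 and Smith normal form diag(1,1,1,1,1,1,1,1,1,2).

Computing H_k = (kernel of ∂_k) / (image of ∂_{k+1}):

  H_0: rank C_0 − rank ∂_1 = 6 − 5 = 1, and the invariant factors of ∂_1 are all 1, so H_0 ≅ Z.
  H_1: rank ker ∂_1 − rank ∂_2 = (15 − 5) − 10 = 0, and ∂_2 has invariant factor 2 > 1, so H_1 ≅ Z/2.
  H_2: rank ker ∂_2 − rank ∂_3 = (10 − 10) − 0 = 0, and there is no ∂_3, so H_2 ≅ 0.

As a check, the Euler characteristic is 6 − 15 + 10 = 1, which agrees with 1 − 0 + 0 = 1.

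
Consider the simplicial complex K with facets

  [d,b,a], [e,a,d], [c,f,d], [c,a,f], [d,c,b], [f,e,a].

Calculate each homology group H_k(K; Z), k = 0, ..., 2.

Take the total order a < b < c < d < e < f on the vertex set. Then K (dimension 2) consists of the simplices:

  0-simplices (6): a, b, c, d, e, f
  1-simplices (12): ab, ac, ad, ae, af, bc, bd, cd, cf, de, df, ef
  2-simplices (6): abd, acf, ade, aef, bcd, cdf

giving chain groups C_0 ≅ Z^6, C_1 ≅ Z^12, C_2 ≅ Z^6.

Boundary ∂_1: C_1 → C_0 is given by ∂[p,q] = [q] − [p].
The resulting 6×12 matrix has rank 5, and its Smith normal form has invariant factors (1,1,1,1,1).

∂_2: C_2 → C_1 sends each 2-simplex [p,q,r] to [q,r] − [p,r] + [p,q]. For instance
  ∂abd = bd − ad + ab,
  ∂bcd = cd − bd + bc.
The resulting 12×6 matrix has rank 6, and its Smith normal form has invariant factors (1,1,1,1,1,1).

Computing H_k = (kernel of ∂_k) / (image of ∂_{k+1}):

  H_0: rank C_0 − rank ∂_1 = 6 − 5 = 1, and the invariant factors of ∂_1 are all 1, so H_0 = Z.
  H_1: rank ker ∂_1 − rank ∂_2 = (12 − 5) − 6 = 1, and the invariant factors of ∂_2 are all 1, so H_1 = Z.
  H_2: rank ker ∂_2 − rank ∂_3 = (6 − 6) − 0 = 0, and there is no ∂_3, so H_2 = 0.

As a check, the Euler characteristic is 6 − 12 + 6 = 0, which agrees with 1 − 1 + 0 = 0.

H_0 ≅ Z,  H_1 ≅ Z,  H_2 = 0.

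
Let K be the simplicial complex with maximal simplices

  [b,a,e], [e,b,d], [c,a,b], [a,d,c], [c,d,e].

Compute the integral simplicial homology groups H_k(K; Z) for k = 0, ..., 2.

Fix the vertex order a < b < c < d < e and write every simplex with vertices in increasing order. Then dim K = 2 and the simplices of K are:

  0-simplices (5): a, b, c, d, e
  1-simplices (10): ab, ac, ad, ae, bc, bd, be, cd, ce, de
  2-simplices (5): abc, abe, acd, bde, cde

giving chain groups C_0 ≅ Z^5, C_1 ≅ Z^10, C_2 ≅ Z^5.

The boundary map ∂_1: C_1 → C_0 is given by ∂[p,q] = [q] − [p]. For instance
  ∂bc = c − b.
This gives a 5×10 integer matrix of rank 4; reducing to Smith normal form yields diagonal entries (1,1,1,1).

∂_2: C_2 → C_1 sends each 2-simplex [p,q,r] to [q,r] − [p,r] + [p,q]. For instance
  ∂abe = be − ae + ab,
  ∂bde = de − be + bd.
The resulting 10×5 matrix has rank 5, and its Smith normal form has invariant factors (1,1,1,1,1).

Now H_k = ker ∂_k / im ∂_{k+1}, so:

  H_0: rank C_0 − rank ∂_1 = 5 − 4 = 1, and the invariant factors of ∂_1 are all 1, so H_0 = Z.
  H_1: rank ker ∂_1 − rank ∂_2 = (10 − 4) − 5 = 1, and the invariant factors of ∂_2 are all 1, so H_1 = Z.
  H_2: rank ker ∂_2 − rank ∂_3 = (5 − 5) − 0 = 0, and there is no ∂_3, so H_2 = 0.

H_0 = Z,  H_1 = Z,  H_2 = 0.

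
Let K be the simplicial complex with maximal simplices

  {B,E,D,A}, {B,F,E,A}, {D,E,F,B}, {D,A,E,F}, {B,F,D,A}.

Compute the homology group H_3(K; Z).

We work with the vertex ordering A < B < D < E < F. The simplices of K, each written with vertices in increasing order, are:

  0-simplices (5): A, B, D, E, F
  1-simplices (10): AB, AD, AE, AF, BD, BE, BF, DE, DF, EF
  2-simplices (10): ABD, ABE, ABF, ADE, ADF, AEF, BDE, BDF, BEF, DEF
  3-simplices (5): ABDE, ABDF, ABEF, ADEF, BDEF

so the chain groups are C_0 ≅ Z^5, C_1 ≅ Z^10, C_2 ≅ Z^10, C_3 ≅ Z^5.

The boundary map ∂_1: C_1 → C_0 sends each edge [p,q] (with p < q) to q − p. For instance
  ∂BF = F − B.
As a 5×10 matrix over Z this has rank 4, with invariant factors (1,1,1,1).

The boundary map ∂_2: C_2 → C_1 acts by ∂[p,q,r] = [q,r] − [p,r] + [p,q]. For instance
  ∂BDF = DF − BF + BD,
  ∂DEF = EF − DF + DE.
This gives a 10×10 integer matrix of rank 6; reducing to Smith normal form yields diagonal entries (1,1,1,1,1,1).

Boundary ∂_3: C_3 → C_2 sends each 3-simplex σ to the alternating sum Σ_i (−1)^i (σ with its i-th vertex removed). For instance
  ∂ABDF = BDF − ADF + ABF − ABD,
  ∂ABDE = BDE − ADE + ABE − ABD.
The resulting 10×5 matrix has rank 4, and its Smith normal form has invariant factors (1,1,1,1).

From H_k ≅ ker(∂_k) / im(∂_{k+1}) we obtain:

  H_3: rank ker ∂_3 − rank ∂_4 = (5 − 4) − 0 = 1, and there is no ∂_4, so H_3 ≅ Z.

H_3 = Z.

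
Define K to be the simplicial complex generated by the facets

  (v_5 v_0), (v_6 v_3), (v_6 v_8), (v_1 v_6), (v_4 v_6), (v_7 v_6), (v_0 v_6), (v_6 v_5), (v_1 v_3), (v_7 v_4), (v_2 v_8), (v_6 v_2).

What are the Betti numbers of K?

K has 9 vertices, 12 edges.
rank ∂_0 = 0, rank ∂_1 = 8 ⇒ b_0 = 9 − 0 − 8 = 1; all invariant factors of ∂_1 are 1 so no torsion. So H_0 ≅ Z.
rank ∂_1 = 8, rank ∂_2 = 0 ⇒ b_1 = 12 − 8 − 0 = 4. So H_1 ≅ Z^4.

b_0 = 1, b_1 = 4.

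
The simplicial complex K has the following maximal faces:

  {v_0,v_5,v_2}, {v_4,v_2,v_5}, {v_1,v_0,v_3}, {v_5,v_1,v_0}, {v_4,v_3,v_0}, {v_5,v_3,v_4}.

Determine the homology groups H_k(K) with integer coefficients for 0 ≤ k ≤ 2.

Fix the vertex order v_0 < v_1 < v_2 < v_3 < v_4 < v_5 and write every simplex with vertices in increasing order. Then dim K = 2 and the simplices of K are:

  0-simplices (6): [v_0], [v_1], [v_2], [v_3], [v_4], [v_5]
  1-simplices (12): [v_0,v_1], [v_0,v_2], [v_0,v_3], [v_0,v_4], [v_0,v_5], [v_1,v_3], [v_1,v_5], [v_2,v_4], [v_2,v_5], [v_3,v_4], [v_3,v_5], [v_4,v_5]
  2-simplices (6): [v_0,v_1,v_3], [v_0,v_1,v_5], [v_0,v_2,v_5], [v_0,v_3,v_4], [v_2,v_4,v_5], [v_3,v_4,v_5]

Hence C_0 ≅ Z^6, C_1 ≅ Z^12, C_2 ≅ Z^6.

The boundary map ∂_1: C_1 → C_0 sends each edge [p,q] (with p < q) to q − p. For instance
  ∂[v_2,v_5] = [v_5] − [v_2].
As a 6×12 matrix over Z this has rank 5, with invariant factors (1,1,1,1,1).

Boundary ∂_2: C_2 → C_1 sends each 2-simplex [p,q,r] to [q,r] − [p,r] + [p,q]. For instance
  ∂[v_3,v_4,v_5] = [v_4,v_5] − [v_3,v_5] + [v_3,v_4],
  ∂[v_0,v_1,v_3] = [v_1,v_3] − [v_0,v_3] + [v_0,v_1].
The 12×6 boundary matrix has rank 6 and Smith normal form diag(1,1,1,1,1,1).

Reading off H_k = ker ∂_k / im ∂_{k+1}:

  H_0: rank C_0 − rank ∂_1 = 6 − 5 = 1, and the invariant factors of ∂_1 are all 1, so H_0 = Z.
  H_1: rank ker ∂_1 − rank ∂_2 = (12 − 5) − 6 = 1, and the invariant factors of ∂_2 are all 1, so H_1 = Z.
  H_2: rank ker ∂_2 − rank ∂_3 = (6 − 6) − 0 = 0, and there is no ∂_3, so H_2 = 0.

H_0 = Z,  H_1 = Z,  H_2 = 0.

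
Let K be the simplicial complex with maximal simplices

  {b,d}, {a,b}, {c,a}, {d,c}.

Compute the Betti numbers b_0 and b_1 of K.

b_0 = 1, b_1 = 1.

Order the vertices as a < b < c < d. Listing each simplex with vertices in this order, K has dimension 1 with simplices:

  0-simplices (4): a, b, c, d
  1-simplices (4): ab, ac, bd, cd

giving chain groups C_0 ≅ Z^4, C_1 ≅ Z^4.

∂_1: C_1 → C_0 maps an edge to its endpoints' difference, ∂[p,q] = q − p.
As a 4×4 matrix over Z this has rank 3, with invariant factors (1,1,1).

From H_k ≅ ker(∂_k) / im(∂_{k+1}) we obtain:

  H_0: rank C_0 − rank ∂_1 = 4 − 3 = 1, and the invariant factors of ∂_1 are all 1, so H_0 = Z.
  H_1: rank ker ∂_1 − rank ∂_2 = (4 − 3) − 0 = 1, and there is no ∂_2, so H_1 = Z.

Hence the Betti numbers are b_0 = 1, b_1 = 1.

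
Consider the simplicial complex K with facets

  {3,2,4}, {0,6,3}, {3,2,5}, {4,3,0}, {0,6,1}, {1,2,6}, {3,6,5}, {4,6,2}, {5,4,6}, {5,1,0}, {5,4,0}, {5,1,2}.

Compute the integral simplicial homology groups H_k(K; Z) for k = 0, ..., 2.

H_0 = Z,  H_1 = Z/2,  H_2 = 0.

Fix the vertex order 0 < 1 < 2 < 3 < 4 < 5 < 6 and write every simplex with vertices in increasing order. Then dim K = 2 and the simplices of K are:

  0-simplices (7): [0], [1], [2], [3], [4], [5], [6]
  1-simplices (18): [0,1], [0,3], [0,4], [0,5], [0,6], [1,2], [1,5], [1,6], [2,3], [2,4], [2,5], [2,6], [3,4], [3,5], [3,6], [4,5], [4,6], [5,6]
  2-simplices (12): [0,1,5], [0,1,6], [0,3,4], [0,3,6], [0,4,5], [1,2,5], [1,2,6], [2,3,4], [2,3,5], [2,4,6], [3,5,6], [4,5,6]

giving chain groups C_0 ≅ Z^7, C_1 ≅ Z^18, C_2 ≅ Z^12.

Boundary ∂_1: C_1 → C_0 maps an edge to its endpoints' difference, ∂[p,q] = q − p. For instance
  ∂[3,6] = [6] − [3].
As a 7×18 matrix over Z this has rank 6, with invariant factors (1,1,1,1,1,1).

∂_2: C_2 → C_1 acts by ∂[p,q,r] = [q,r] − [p,r] + [p,q]. For instance
  ∂[1,2,5] = [2,5] − [1,5] + [1,2],
  ∂[0,1,6] = [1,6] − [0,6] + [0,1].
This gives a 18×12 integer matrix of rank 12; reducing to Smith normal form yields diagonal entries (1,1,1,1,1,1,1,1,1,1,1,2).

Computing H_k = (kernel of ∂_k) / (image of ∂_{k+1}):

  H_0: rank C_0 − rank ∂_1 = 7 − 6 = 1, and the invariant factors of ∂_1 are all 1, so H_0 = Z.
  H_1: rank ker ∂_1 − rank ∂_2 = (18 − 6) − 12 = 0, and ∂_2 has invariant factor 2 > 1, so H_1 = Z/2.
  H_2: rank ker ∂_2 − rank ∂_3 = (12 − 12) − 0 = 0, and there is no ∂_3, so H_2 = 0.

(K is a triangulation of the real projective plane RP^2.)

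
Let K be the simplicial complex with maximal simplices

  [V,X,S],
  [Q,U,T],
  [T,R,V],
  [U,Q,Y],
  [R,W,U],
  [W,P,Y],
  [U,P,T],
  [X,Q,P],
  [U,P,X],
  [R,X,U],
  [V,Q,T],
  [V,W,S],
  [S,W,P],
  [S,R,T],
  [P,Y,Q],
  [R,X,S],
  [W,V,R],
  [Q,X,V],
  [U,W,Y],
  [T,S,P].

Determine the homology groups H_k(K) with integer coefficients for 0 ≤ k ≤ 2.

Order the vertices as P < Q < R < S < T < U < V < W < X < Y. Listing each simplex with vertices in this order, K has dimension 2 with simplices:

  0-simplices (10): P, Q, R, S, T, U, V, W, X, Y
  1-simplices (30): PQ, PS, PT, PU, PW, PX, PY, QT, QU, QV, QX, QY, RS, RT, RU, RV, RW, RX, ST, SV, SW, SX, TU, TV, UW, UX, UY, VW, VX, WY
  2-simplices (20): PQX, PQY, PST, PSW, PTU, PUX, PWY, QTU, QTV, QUY, QVX, RST, RSX, RTV, RUW, RUX, RVW, SVW, SVX, UWY

so the chain groups are C_0 ≅ Z^10, C_1 ≅ Z^30, C_2 ≅ Z^20.

Boundary ∂_1: C_1 → C_0 maps an edge to its endpoints' difference, ∂[p,q] = q − p. For instance
  ∂RW = W − R.
As a 10×30 matrix over Z this has rank 9, with invariant factors (1,1,1,1,1,1,1,1,1).

Boundary ∂_2: C_2 → C_1 acts by ∂[p,q,r] = [q,r] − [p,r] + [p,q]. For instance
  ∂RSX = SX − RX + RS,
  ∂SVX = VX − SX + SV.
As a 30×20 matrix over Z this has rank 20, with invariant factors (1,1,1,1,1,1,1,1,1,1,1,1,1,1,1,1,1,1,1,2).

Reading off H_k = ker ∂_k / im ∂_{k+1}:

  H_0: rank C_0 − rank ∂_1 = 10 − 9 = 1, and the invariant factors of ∂_1 are all 1, so H_0 = Z.
  H_1: rank ker ∂_1 − rank ∂_2 = (30 − 9) − 20 = 1, and ∂_2 has invariant factor 2 > 1, so H_1 = Z × Z/2.
  H_2: rank ker ∂_2 − rank ∂_3 = (20 − 20) − 0 = 0, and there is no ∂_3, so H_2 = 0.

(K is a triangulation of the Klein bottle.)

H_0 ≅ Z,  H_1 ≅ Z × Z/2,  H_2 = 0.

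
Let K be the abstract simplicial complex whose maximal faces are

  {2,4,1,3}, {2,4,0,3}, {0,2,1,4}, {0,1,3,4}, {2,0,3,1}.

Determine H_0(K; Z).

Take the total order 0 < 1 < 2 < 3 < 4 on the vertex set. Then K (dimension 3) consists of the simplices:

  0-simplices (5): [0], [1], [2], [3], [4]
  1-simplices (10): [0,1], [0,2], [0,3], [0,4], [1,2], [1,3], [1,4], [2,3], [2,4], [3,4]
  2-simplices (10): [0,1,2], [0,1,3], [0,1,4], [0,2,3], [0,2,4], [0,3,4], [1,2,3], [1,2,4], [1,3,4], [2,3,4]
  3-simplices (5): [0,1,2,3], [0,1,2,4], [0,1,3,4], [0,2,3,4], [1,2,3,4]

Hence C_0 ≅ Z^5, C_1 ≅ Z^10, C_2 ≅ Z^10, C_3 ≅ Z^5.

Boundary ∂_1: C_1 → C_0 maps an edge to its endpoints' difference, ∂[p,q] = q − p. For instance
  ∂[0,3] = [3] − [0].
This gives a 5×10 integer matrix of rank 4; reducing to Smith normal form yields diagonal entries (1,1,1,1).

Boundary ∂_2: C_2 → C_1 maps a triangle to the signed sum of its edges. For instance
  ∂[0,3,4] = [3,4] − [0,4] + [0,3],
  ∂[1,3,4] = [3,4] − [1,4] + [1,3].
The 10×10 boundary matrix has rank 6 and Smith normal form diag(1,1,1,1,1,1).

The boundary map ∂_3: C_3 → C_2 sends each 3-simplex σ to the alternating sum Σ_i (−1)^i (σ with its i-th vertex removed). For instance
  ∂[0,1,2,4] = [1,2,4] − [0,2,4] + [0,1,4] − [0,1,2],
  ∂[1,2,3,4] = [2,3,4] − [1,3,4] + [1,2,4] − [1,2,3].
The 10×5 boundary matrix has rank 4 and Smith normal form diag(1,1,1,1).

Now H_k = ker ∂_k / im ∂_{k+1}, so:

  H_0: rank C_0 − rank ∂_1 = 5 − 4 = 1, and the invariant factors of ∂_1 are all 1, so H_0 = Z.

(K is a triangulation of the 3-sphere S^3.)

H_0 = Z.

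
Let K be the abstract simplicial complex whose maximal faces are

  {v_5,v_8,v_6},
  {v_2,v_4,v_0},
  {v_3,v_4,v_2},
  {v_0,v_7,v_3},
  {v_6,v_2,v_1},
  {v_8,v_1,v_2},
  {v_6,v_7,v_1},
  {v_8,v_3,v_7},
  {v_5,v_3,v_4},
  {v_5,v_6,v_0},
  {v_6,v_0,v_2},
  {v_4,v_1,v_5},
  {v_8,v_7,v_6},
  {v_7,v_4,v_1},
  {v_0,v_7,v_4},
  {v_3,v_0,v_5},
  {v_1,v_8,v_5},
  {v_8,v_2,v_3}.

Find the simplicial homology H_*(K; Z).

H_0 ≅ Z,  H_1 ≅ Z ⊕ Z/2,  H_2 = 0.

Fix the vertex order v_0 < v_1 < v_2 < v_3 < v_4 < v_5 < v_6 < v_7 < v_8 and write every simplex with vertices in increasing order. Then dim K = 2 and the simplices of K are:

  0-simplices (9): [v_0], [v_1], [v_2], [v_3], [v_4], [v_5], [v_6], [v_7], [v_8]
  1-simplices (27): (27 of them)
  2-simplices (18): (18 of them)

so the chain groups are C_0 ≅ Z^9, C_1 ≅ Z^27, C_2 ≅ Z^18.

∂_1: C_1 → C_0 sends each edge [p,q] (with p < q) to q − p. For instance
  ∂[v_0,v_4] = [v_4] − [v_0].
The resulting 9×27 matrix has rank 8, and its Smith normal form has invariant factors (1,1,1,1,1,1,1,1).

∂_2: C_2 → C_1 acts by ∂[p,q,r] = [q,r] − [p,r] + [p,q]. For instance
  ∂[v_1,v_5,v_8] = [v_5,v_8] − [v_1,v_8] + [v_1,v_5],
  ∂[v_0,v_2,v_4] = [v_2,v_4] − [v_0,v_4] + [v_0,v_2].
The resulting 27×18 matrix has rank 18, and its Smith normal form has invariant factors (1,1,1,1,1,1,1,1,1,1,1,1,1,1,1,1,1,2).

Now H_k = ker ∂_k / im ∂_{k+1}, so:

  H_0: rank C_0 − rank ∂_1 = 9 − 8 = 1, and the invariant factors of ∂_1 are all 1, so H_0 = Z.
  H_1: rank ker ∂_1 − rank ∂_2 = (27 − 8) − 18 = 1, and ∂_2 has invariant factor 2 > 1, so H_1 = Z ⊕ Z/2.
  H_2: rank ker ∂_2 − rank ∂_3 = (18 − 18) − 0 = 0, and there is no ∂_3, so H_2 = 0.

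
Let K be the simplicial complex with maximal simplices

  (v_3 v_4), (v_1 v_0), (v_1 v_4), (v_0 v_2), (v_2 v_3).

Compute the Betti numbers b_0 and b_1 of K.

Take the total order v_0 < v_1 < v_2 < v_3 < v_4 on the vertex set. Then K (dimension 1) consists of the simplices:

  0-simplices (5): [v_0], [v_1], [v_2], [v_3], [v_4]
  1-simplices (5): [v_0,v_1], [v_0,v_2], [v_1,v_4], [v_2,v_3], [v_3,v_4]

so the chain groups are C_0 ≅ Z^5, C_1 ≅ Z^5.

The boundary map ∂_1: C_1 → C_0 is given by ∂[p,q] = [q] − [p]. For instance
  ∂[v_0,v_2] = [v_2] − [v_0].
This gives a 5×5 integer matrix of rank 4; reducing to Smith normal form yields diagonal entries (1,1,1,1).

Reading off H_k = ker ∂_k / im ∂_{k+1}:

  H_0: rank C_0 − rank ∂_1 = 5 − 4 = 1, and the invariant factors of ∂_1 are all 1, so H_0 ≅ Z.
  H_1: rank ker ∂_1 − rank ∂_2 = (5 − 4) − 0 = 1, and there is no ∂_2, so H_1 ≅ Z.

As a check, the Euler characteristic is 5 − 5 = 0, which agrees with 1 − 1 = 0.
(K is a triangulation of the circle S^1.)

Hence the Betti numbers are b_0 = 1, b_1 = 1.

b_0 = 1, b_1 = 1.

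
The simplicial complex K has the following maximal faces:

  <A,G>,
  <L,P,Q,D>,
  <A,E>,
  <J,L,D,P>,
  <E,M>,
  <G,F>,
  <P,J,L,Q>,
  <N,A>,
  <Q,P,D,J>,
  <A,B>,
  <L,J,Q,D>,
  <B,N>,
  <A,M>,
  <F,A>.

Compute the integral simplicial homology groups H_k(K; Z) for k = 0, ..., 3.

H_0 = Z^2,  H_1 = Z^3,  H_2 = 0,  H_3 = Z.

We work with the vertex ordering A < B < D < E < F < G < J < L < M < N < P < Q. The simplices of K, each written with vertices in increasing order, are:

  0-simplices (12): A, B, D, E, F, G, J, L, M, N, P, Q
  1-simplices (19): AB, AE, AF, AG, AM, AN, BN, DJ, DL, DP, DQ, EM, FG, JL, JP, JQ, LP, LQ, PQ
  2-simplices (10): DJL, DJP, DJQ, DLP, DLQ, DPQ, JLP, JLQ, JPQ, LPQ
  3-simplices (5): DJLP, DJLQ, DJPQ, DLPQ, JLPQ

so the chain groups are C_0 ≅ Z^12, C_1 ≅ Z^19, C_2 ≅ Z^10, C_3 ≅ Z^5.

∂_1: C_1 → C_0 sends each edge [p,q] (with p < q) to q − p. For instance
  ∂PQ = Q − P.
This gives a 12×19 integer matrix of rank 10; reducing to Smith normal form yields diagonal entries (1,1,1,1,1,1,1,1,1,1).

Boundary ∂_2: C_2 → C_1 acts by ∂[p,q,r] = [q,r] − [p,r] + [p,q]. For instance
  ∂LPQ = PQ − LQ + LP,
  ∂DLP = LP − DP + DL.
The 19×10 boundary matrix has rank 6 and Smith normal form diag(1,1,1,1,1,1).

∂_3: C_3 → C_2 sends each 3-simplex σ to the alternating sum Σ_i (−1)^i (σ with its i-th vertex removed). For instance
  ∂DJLP = JLP − DLP + DJP − DJL,
  ∂JLPQ = LPQ − JPQ + JLQ − JLP.
The 10×5 boundary matrix has rank 4 and Smith normal form diag(1,1,1,1).

From H_k ≅ ker(∂_k) / im(∂_{k+1}) we obtain:

  H_0: rank C_0 − rank ∂_1 = 12 − 10 = 2, and the invariant factors of ∂_1 are all 1, so H_0 ≅ Z^2.
  H_1: rank ker ∂_1 − rank ∂_2 = (19 − 10) − 6 = 3, and the invariant factors of ∂_2 are all 1, so H_1 ≅ Z^3.
  H_2: rank ker ∂_2 − rank ∂_3 = (10 − 6) − 4 = 0, and the invariant factors of ∂_3 are all 1, so H_2 ≅ 0.
  H_3: rank ker ∂_3 − rank ∂_4 = (5 − 4) − 0 = 1, and there is no ∂_4, so H_3 ≅ Z.

(K is a triangulation of the disjoint union of a wedge of 3 circles and the 3-sphere S^3.)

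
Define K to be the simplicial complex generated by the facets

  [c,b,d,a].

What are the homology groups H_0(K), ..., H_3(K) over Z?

We work with the vertex ordering a < b < c < d. The simplices of K, each written with vertices in increasing order, are:

  0-simplices (4): a, b, c, d
  1-simplices (6): ab, ac, ad, bc, bd, cd
  2-simplices (4): abc, abd, acd, bcd
  3-simplices (1): abcd

giving chain groups C_0 ≅ Z^4, C_1 ≅ Z^6, C_2 ≅ Z^4, C_3 ≅ Z^1.

The boundary map ∂_1: C_1 → C_0 sends each edge [p,q] (with p < q) to q − p. For instance
  ∂ab = b − a.
The resulting 4×6 matrix has rank 3, and its Smith normal form has invariant factors (1,1,1).

The boundary map ∂_2: C_2 → C_1 acts by ∂[p,q,r] = [q,r] − [p,r] + [p,q]. For instance
  ∂bcd = cd − bd + bc,
  ∂acd = cd − ad + ac.
As a 6×4 matrix over Z this has rank 3, with invariant factors (1,1,1).

The boundary map ∂_3: C_3 → C_2 sends each 3-simplex σ to the alternating sum Σ_i (−1)^i (σ with its i-th vertex removed). For instance
  ∂abcd = bcd − acd + abd − abc.
As a 4×1 matrix over Z this has rank 1, with invariant factors (1).

Reading off H_k = ker ∂_k / im ∂_{k+1}:

  H_0: rank C_0 − rank ∂_1 = 4 − 3 = 1, and the invariant factors of ∂_1 are all 1, so H_0 ≅ Z.
  H_1: rank ker ∂_1 − rank ∂_2 = (6 − 3) − 3 = 0, and the invariant factors of ∂_2 are all 1, so H_1 ≅ 0.
  H_2: rank ker ∂_2 − rank ∂_3 = (4 − 3) − 1 = 0, and the invariant factors of ∂_3 are all 1, so H_2 ≅ 0.
  H_3: rank ker ∂_3 − rank ∂_4 = (1 − 1) − 0 = 0, and there is no ∂_4, so H_3 ≅ 0.

As a check, the Euler characteristic is 4 − 6 + 4 − 1 = 1, which agrees with 1 − 0 + 0 − 0 = 1.
(K is a triangulation of the 3-simplex.)

H_0 ≅ Z,  H_1 = 0,  H_2 = 0,  H_3 = 0.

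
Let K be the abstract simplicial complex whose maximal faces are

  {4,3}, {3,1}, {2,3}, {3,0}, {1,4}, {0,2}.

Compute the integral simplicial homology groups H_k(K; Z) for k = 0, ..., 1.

H_0 = Z,  H_1 = Z^2.

K has 5 vertices, 6 edges.
rank ∂_0 = 0, rank ∂_1 = 4 ⇒ b_0 = 5 − 0 − 4 = 1; all invariant factors of ∂_1 are 1 so no torsion. So H_0 ≅ Z.
rank ∂_1 = 4, rank ∂_2 = 0 ⇒ b_1 = 6 − 4 − 0 = 2. So H_1 ≅ Z^2.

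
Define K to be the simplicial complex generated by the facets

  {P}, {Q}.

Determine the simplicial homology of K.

H_0 ≅ Z^2.

Order the vertices as P < Q. Listing each simplex with vertices in this order, K has dimension 0 with simplices:

  0-simplices (2): P, Q

Hence C_0 ≅ Z^2.

Reading off H_k = ker ∂_k / im ∂_{k+1}:

  H_0: rank C_0 − rank ∂_1 = 2 − 0 = 2, and there is no ∂_1, so H_0 = Z^2.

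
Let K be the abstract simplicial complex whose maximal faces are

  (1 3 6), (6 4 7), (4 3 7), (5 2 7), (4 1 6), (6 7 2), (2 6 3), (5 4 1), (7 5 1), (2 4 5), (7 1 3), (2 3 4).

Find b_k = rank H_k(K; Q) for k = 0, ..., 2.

b_0 = 1, b_1 = 0, b_2 = 0.

We work with the vertex ordering 1 < 2 < 3 < 4 < 5 < 6 < 7. The simplices of K, each written with vertices in increasing order, are:

  0-simplices (7): [1], [2], [3], [4], [5], [6], [7]
  1-simplices (18): [1,3], [1,4], [1,5], [1,6], [1,7], [2,3], [2,4], [2,5], [2,6], [2,7], [3,4], [3,6], [3,7], [4,5], [4,6], [4,7], [5,7], [6,7]
  2-simplices (12): [1,3,6], [1,3,7], [1,4,5], [1,4,6], [1,5,7], [2,3,4], [2,3,6], [2,4,5], [2,5,7], [2,6,7], [3,4,7], [4,6,7]

so the chain groups are C_0 ≅ Z^7, C_1 ≅ Z^18, C_2 ≅ Z^12.

The boundary map ∂_1: C_1 → C_0 is given by ∂[p,q] = [q] − [p]. For instance
  ∂[3,7] = [7] − [3].
The 7×18 boundary matrix has rank 6 and Smith normal form diag(1,1,1,1,1,1).

∂_2: C_2 → C_1 maps a triangle to the signed sum of its edges. For instance
  ∂[2,6,7] = [6,7] − [2,7] + [2,6],
  ∂[1,5,7] = [5,7] − [1,7] + [1,5].
This gives a 18×12 integer matrix of rank 12; reducing to Smith normal form yields diagonal entries (1,1,1,1,1,1,1,1,1,1,1,2).

Reading off H_k = ker ∂_k / im ∂_{k+1}:

  H_0: rank C_0 − rank ∂_1 = 7 − 6 = 1, and the invariant factors of ∂_1 are all 1, so H_0 = Z.
  H_1: rank ker ∂_1 − rank ∂_2 = (18 − 6) − 12 = 0, and ∂_2 has invariant factor 2 > 1, so H_1 = Z_2.
  H_2: rank ker ∂_2 − rank ∂_3 = (12 − 12) − 0 = 0, and there is no ∂_3, so H_2 = 0.

Hence the Betti numbers are b_0 = 1, b_1 = 0, b_2 = 0.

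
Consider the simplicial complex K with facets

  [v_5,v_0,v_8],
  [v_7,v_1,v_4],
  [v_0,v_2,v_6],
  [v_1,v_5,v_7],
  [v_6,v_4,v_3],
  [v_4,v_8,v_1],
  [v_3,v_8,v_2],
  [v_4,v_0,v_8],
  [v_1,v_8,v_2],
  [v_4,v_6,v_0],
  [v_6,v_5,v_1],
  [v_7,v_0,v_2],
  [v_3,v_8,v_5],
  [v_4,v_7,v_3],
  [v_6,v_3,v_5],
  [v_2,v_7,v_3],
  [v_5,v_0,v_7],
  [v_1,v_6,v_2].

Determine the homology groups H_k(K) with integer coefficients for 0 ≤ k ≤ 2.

H_0 ≅ Z,  H_1 ≅ Z^2,  H_2 ≅ Z.

Fix the vertex order v_0 < v_1 < v_2 < v_3 < v_4 < v_5 < v_6 < v_7 < v_8 and write every simplex with vertices in increasing order. Then dim K = 2 and the simplices of K are:

  0-simplices (9): [v_0], [v_1], [v_2], [v_3], [v_4], [v_5], [v_6], [v_7], [v_8]
  1-simplices (27): (27 of them)
  2-simplices (18): (18 of them)

so the chain groups are C_0 ≅ Z^9, C_1 ≅ Z^27, C_2 ≅ Z^18.

The boundary map ∂_1: C_1 → C_0 is given by ∂[p,q] = [q] − [p].
This gives a 9×27 integer matrix of rank 8; reducing to Smith normal form yields diagonal entries (1,1,1,1,1,1,1,1).

The boundary map ∂_2: C_2 → C_1 acts by ∂[p,q,r] = [q,r] − [p,r] + [p,q]. For instance
  ∂[v_2,v_3,v_8] = [v_3,v_8] − [v_2,v_8] + [v_2,v_3],
  ∂[v_3,v_5,v_8] = [v_5,v_8] − [v_3,v_8] + [v_3,v_5].
As a 27×18 matrix over Z this has rank 17, with invariant factors (1,1,1,1,1,1,1,1,1,1,1,1,1,1,1,1,1).

Computing H_k = (kernel of ∂_k) / (image of ∂_{k+1}):

  H_0: rank C_0 − rank ∂_1 = 9 − 8 = 1, and the invariant factors of ∂_1 are all 1, so H_0 ≅ Z.
  H_1: rank ker ∂_1 − rank ∂_2 = (27 − 8) − 17 = 2, and the invariant factors of ∂_2 are all 1, so H_1 ≅ Z^2.
  H_2: rank ker ∂_2 − rank ∂_3 = (18 − 17) − 0 = 1, and there is no ∂_3, so H_2 ≅ Z.

As a check, the Euler characteristic is 9 − 27 + 18 = 0, which agrees with 1 − 2 + 1 = 0.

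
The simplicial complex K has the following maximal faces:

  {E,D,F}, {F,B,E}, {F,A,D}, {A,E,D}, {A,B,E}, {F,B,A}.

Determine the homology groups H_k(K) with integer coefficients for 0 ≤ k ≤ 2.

H_0 ≅ Z,  H_1 = 0,  H_2 ≅ Z.

Fix the vertex order A < B < D < E < F and write every simplex with vertices in increasing order. Then dim K = 2 and the simplices of K are:

  0-simplices (5): A, B, D, E, F
  1-simplices (9): AB, AD, AE, AF, BE, BF, DE, DF, EF
  2-simplices (6): ABE, ABF, ADE, ADF, BEF, DEF

so the chain groups are C_0 ≅ Z^5, C_1 ≅ Z^9, C_2 ≅ Z^6.

∂_1: C_1 → C_0 sends each edge [p,q] (with p < q) to q − p. For instance
  ∂AE = E − A.
The 5×9 boundary matrix has rank 4 and Smith normal form diag(1,1,1,1).

Boundary ∂_2: C_2 → C_1 acts by ∂[p,q,r] = [q,r] − [p,r] + [p,q]. For instance
  ∂DEF = EF − DF + DE,
  ∂ADE = DE − AE + AD.
The resulting 9×6 matrix has rank 5, and its Smith normal form has invariant factors (1,1,1,1,1).

Reading off H_k = ker ∂_k / im ∂_{k+1}:

  H_0: rank C_0 − rank ∂_1 = 5 − 4 = 1, and the invariant factors of ∂_1 are all 1, so H_0 = Z.
  H_1: rank ker ∂_1 − rank ∂_2 = (9 − 4) − 5 = 0, and the invariant factors of ∂_2 are all 1, so H_1 = 0.
  H_2: rank ker ∂_2 − rank ∂_3 = (6 − 5) − 0 = 1, and there is no ∂_3, so H_2 = Z.

As a check, the Euler characteristic is 5 − 9 + 6 = 2, which agrees with 1 − 0 + 1 = 2.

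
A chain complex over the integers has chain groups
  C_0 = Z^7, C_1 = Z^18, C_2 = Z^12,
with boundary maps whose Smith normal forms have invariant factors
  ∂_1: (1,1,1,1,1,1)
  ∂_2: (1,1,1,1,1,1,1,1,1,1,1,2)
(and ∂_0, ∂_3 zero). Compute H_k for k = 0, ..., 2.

H_0: b_0 = 7 − 0 − 6 = 1; torsion from ∂_1 factors > 1: none. So H_0 ≅ Z.
H_1: b_1 = 18 − 6 − 12 = 0; torsion from ∂_2 factors > 1: [2]. So H_1 ≅ Z_2.
H_2: b_2 = 12 − 12 − 0 = 0; torsion from ∂_3 factors > 1: none. So H_2 ≅ 0.

H_0 ≅ Z,  H_1 ≅ Z_2,  H_2 = 0.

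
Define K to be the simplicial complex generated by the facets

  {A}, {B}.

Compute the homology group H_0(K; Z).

H_0 = Z^2.

We work with the vertex ordering A < B. The simplices of K, each written with vertices in increasing order, are:

  0-simplices (2): A, B

so the chain groups are C_0 ≅ Z^2.

Now H_k = ker ∂_k / im ∂_{k+1}, so:

  H_0: rank C_0 − rank ∂_1 = 2 − 0 = 2, and there is no ∂_1, so H_0 ≅ Z^2.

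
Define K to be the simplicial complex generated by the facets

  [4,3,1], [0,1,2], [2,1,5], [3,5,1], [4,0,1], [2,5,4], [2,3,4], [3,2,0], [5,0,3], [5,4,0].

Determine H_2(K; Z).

K has 6 vertices, 15 edges, 10 triangles.
rank ∂_2 = 10, rank ∂_3 = 0 ⇒ b_2 = 10 − 10 − 0 = 0. So H_2 = 0.

H_2 = 0.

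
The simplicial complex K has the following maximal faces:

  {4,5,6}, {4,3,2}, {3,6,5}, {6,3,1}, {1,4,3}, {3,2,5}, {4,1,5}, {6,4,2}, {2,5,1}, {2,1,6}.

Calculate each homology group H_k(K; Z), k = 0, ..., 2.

We work with the vertex ordering 1 < 2 < 3 < 4 < 5 < 6. The simplices of K, each written with vertices in increasing order, are:

  0-simplices (6): [1], [2], [3], [4], [5], [6]
  1-simplices (15): [1,2], [1,3], [1,4], [1,5], [1,6], [2,3], [2,4], [2,5], [2,6], [3,4], [3,5], [3,6], [4,5], [4,6], [5,6]
  2-simplices (10): [1,2,5], [1,2,6], [1,3,4], [1,3,6], [1,4,5], [2,3,4], [2,3,5], [2,4,6], [3,5,6], [4,5,6]

giving chain groups C_0 ≅ Z^6, C_1 ≅ Z^15, C_2 ≅ Z^10.

The boundary map ∂_1: C_1 → C_0 is given by ∂[p,q] = [q] − [p]. For instance
  ∂[3,5] = [5] − [3].
The 6×15 boundary matrix has rank 5 and Smith normal form diag(1,1,1,1,1).

∂_2: C_2 → C_1 sends each 2-simplex [p,q,r] to [q,r] − [p,r] + [p,q]. For instance
  ∂[2,3,4] = [3,4] − [2,4] + [2,3],
  ∂[1,2,6] = [2,6] − [1,6] + [1,2].
As a 15×10 matrix over Z this has rank 10, with invariant factors (1,1,1,1,1,1,1,1,1,2).

Reading off H_k = ker ∂_k / im ∂_{k+1}:

  H_0: rank C_0 − rank ∂_1 = 6 − 5 = 1, and the invariant factors of ∂_1 are all 1, so H_0 ≅ Z.
  H_1: rank ker ∂_1 − rank ∂_2 = (15 − 5) − 10 = 0, and ∂_2 has invariant factor 2 > 1, so H_1 ≅ Z/2.
  H_2: rank ker ∂_2 − rank ∂_3 = (10 − 10) − 0 = 0, and there is no ∂_3, so H_2 ≅ 0.

H_0 ≅ Z,  H_1 ≅ Z/2,  H_2 = 0.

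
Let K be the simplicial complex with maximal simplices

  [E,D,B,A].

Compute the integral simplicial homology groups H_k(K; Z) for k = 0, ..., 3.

H_0 = Z,  H_1 = 0,  H_2 = 0,  H_3 = 0.

Order the vertices as A < B < D < E. Listing each simplex with vertices in this order, K has dimension 3 with simplices:

  0-simplices (4): A, B, D, E
  1-simplices (6): AB, AD, AE, BD, BE, DE
  2-simplices (4): ABD, ABE, ADE, BDE
  3-simplices (1): ABDE

giving chain groups C_0 ≅ Z^4, C_1 ≅ Z^6, C_2 ≅ Z^4, C_3 ≅ Z^1.

∂_1: C_1 → C_0 sends each edge [p,q] (with p < q) to q − p.
This gives a 4×6 integer matrix of rank 3; reducing to Smith normal form yields diagonal entries (1,1,1).

∂_2: C_2 → C_1 acts by ∂[p,q,r] = [q,r] − [p,r] + [p,q]. For instance
  ∂ABE = BE − AE + AB,
  ∂ABD = BD − AD + AB.
This gives a 6×4 integer matrix of rank 3; reducing to Smith normal form yields diagonal entries (1,1,1).

∂_3: C_3 → C_2 sends each 3-simplex σ to the alternating sum Σ_i (−1)^i (σ with its i-th vertex removed). For instance
  ∂ABDE = BDE − ADE + ABE − ABD.
As a 4×1 matrix over Z this has rank 1, with invariant factors (1).

Reading off H_k = ker ∂_k / im ∂_{k+1}:

  H_0: rank C_0 − rank ∂_1 = 4 − 3 = 1, and the invariant factors of ∂_1 are all 1, so H_0 = Z.
  H_1: rank ker ∂_1 − rank ∂_2 = (6 − 3) − 3 = 0, and the invariant factors of ∂_2 are all 1, so H_1 = 0.
  H_2: rank ker ∂_2 − rank ∂_3 = (4 − 3) − 1 = 0, and the invariant factors of ∂_3 are all 1, so H_2 = 0.
  H_3: rank ker ∂_3 − rank ∂_4 = (1 − 1) − 0 = 0, and there is no ∂_4, so H_3 = 0.

(K is a triangulation of the 3-simplex.)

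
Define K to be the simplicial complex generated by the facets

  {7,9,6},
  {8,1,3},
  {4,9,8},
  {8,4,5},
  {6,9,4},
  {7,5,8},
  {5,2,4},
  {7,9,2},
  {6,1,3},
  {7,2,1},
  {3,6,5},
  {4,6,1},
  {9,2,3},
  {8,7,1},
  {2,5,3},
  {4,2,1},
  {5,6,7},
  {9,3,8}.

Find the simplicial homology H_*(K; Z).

H_0 ≅ Z,  H_1 ≅ Z^2,  H_2 ≅ Z.

Order the vertices as 1 < 2 < 3 < 4 < 5 < 6 < 7 < 8 < 9. Listing each simplex with vertices in this order, K has dimension 2 with simplices:

  0-simplices (9): [1], [2], [3], [4], [5], [6], [7], [8], [9]
  1-simplices (27): (27 of them)
  2-simplices (18): [1,2,4], [1,2,7], [1,3,6], [1,3,8], [1,4,6], [1,7,8], [2,3,5], [2,3,9], [2,4,5], [2,7,9], [3,5,6], [3,8,9], [4,5,8], [4,6,9], [4,8,9], [5,6,7], [5,7,8], [6,7,9]

giving chain groups C_0 ≅ Z^9, C_1 ≅ Z^27, C_2 ≅ Z^18.

Boundary ∂_1: C_1 → C_0 maps an edge to its endpoints' difference, ∂[p,q] = q − p. For instance
  ∂[6,7] = [7] − [6].
As a 9×27 matrix over Z this has rank 8, with invariant factors (1,1,1,1,1,1,1,1).

Boundary ∂_2: C_2 → C_1 sends each 2-simplex [p,q,r] to [q,r] − [p,r] + [p,q]. For instance
  ∂[2,3,9] = [3,9] − [2,9] + [2,3],
  ∂[1,7,8] = [7,8] − [1,8] + [1,7].
The 27×18 boundary matrix has rank 17 and Smith normal form diag(1,1,1,1,1,1,1,1,1,1,1,1,1,1,1,1,1).

Now H_k = ker ∂_k / im ∂_{k+1}, so:

  H_0: rank C_0 − rank ∂_1 = 9 − 8 = 1, and the invariant factors of ∂_1 are all 1, so H_0 ≅ Z.
  H_1: rank ker ∂_1 − rank ∂_2 = (27 − 8) − 17 = 2, and the invariant factors of ∂_2 are all 1, so H_1 ≅ Z^2.
  H_2: rank ker ∂_2 − rank ∂_3 = (18 − 17) − 0 = 1, and there is no ∂_3, so H_2 ≅ Z.

As a check, the Euler characteristic is 9 − 27 + 18 = 0, which agrees with 1 − 2 + 1 = 0.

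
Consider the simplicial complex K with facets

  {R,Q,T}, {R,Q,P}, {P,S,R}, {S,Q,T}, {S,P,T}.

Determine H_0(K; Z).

Fix the vertex order P < Q < R < S < T and write every simplex with vertices in increasing order. Then dim K = 2 and the simplices of K are:

  0-simplices (5): P, Q, R, S, T
  1-simplices (10): PQ, PR, PS, PT, QR, QS, QT, RS, RT, ST
  2-simplices (5): PQR, PRS, PST, QRT, QST

Hence C_0 ≅ Z^5, C_1 ≅ Z^10, C_2 ≅ Z^5.

Boundary ∂_1: C_1 → C_0 sends each edge [p,q] (with p < q) to q − p. For instance
  ∂ST = T − S.
The 5×10 boundary matrix has rank 4 and Smith normal form diag(1,1,1,1).

The boundary map ∂_2: C_2 → C_1 sends each 2-simplex [p,q,r] to [q,r] − [p,r] + [p,q]. For instance
  ∂PST = ST − PT + PS,
  ∂QST = ST − QT + QS.
As a 10×5 matrix over Z this has rank 5, with invariant factors (1,1,1,1,1).

Computing H_k = (kernel of ∂_k) / (image of ∂_{k+1}):

  H_0: rank C_0 − rank ∂_1 = 5 − 4 = 1, and the invariant factors of ∂_1 are all 1, so H_0 = Z.

H_0 = Z.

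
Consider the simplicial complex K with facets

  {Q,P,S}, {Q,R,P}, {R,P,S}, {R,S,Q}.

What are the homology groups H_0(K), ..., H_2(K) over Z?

Take the total order P < Q < R < S on the vertex set. Then K (dimension 2) consists of the simplices:

  0-simplices (4): P, Q, R, S
  1-simplices (6): PQ, PR, PS, QR, QS, RS
  2-simplices (4): PQR, PQS, PRS, QRS

giving chain groups C_0 ≅ Z^4, C_1 ≅ Z^6, C_2 ≅ Z^4.

The boundary map ∂_1: C_1 → C_0 is given by ∂[p,q] = [q] − [p]. For instance
  ∂PR = R − P.
The 4×6 boundary matrix has rank 3 and Smith normal form diag(1,1,1).

∂_2: C_2 → C_1 maps a triangle to the signed sum of its edges. For instance
  ∂QRS = RS − QS + QR,
  ∂PQR = QR − PR + PQ.
The 6×4 boundary matrix has rank 3 and Smith normal form diag(1,1,1).

Reading off H_k = ker ∂_k / im ∂_{k+1}:

  H_0: rank C_0 − rank ∂_1 = 4 − 3 = 1, and the invariant factors of ∂_1 are all 1, so H_0 = Z.
  H_1: rank ker ∂_1 − rank ∂_2 = (6 − 3) − 3 = 0, and the invariant factors of ∂_2 are all 1, so H_1 = 0.
  H_2: rank ker ∂_2 − rank ∂_3 = (4 − 3) − 0 = 1, and there is no ∂_3, so H_2 = Z.

(K is a triangulation of the 2-sphere S^2.)

H_0 ≅ Z,  H_1 = 0,  H_2 ≅ Z.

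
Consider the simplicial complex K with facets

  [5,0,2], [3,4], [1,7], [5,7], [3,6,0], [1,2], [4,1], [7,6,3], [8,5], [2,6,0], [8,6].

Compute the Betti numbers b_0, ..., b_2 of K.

Take the total order 0 < 1 < 2 < 3 < 4 < 5 < 6 < 7 < 8 on the vertex set. Then K (dimension 2) consists of the simplices:

  0-simplices (9): [0], [1], [2], [3], [4], [5], [6], [7], [8]
  1-simplices (16): [0,2], [0,3], [0,5], [0,6], [1,2], [1,4], [1,7], [2,5], [2,6], [3,4], [3,6], [3,7], [5,7], [5,8], [6,7], [6,8]
  2-simplices (4): [0,2,5], [0,2,6], [0,3,6], [3,6,7]

giving chain groups C_0 ≅ Z^9, C_1 ≅ Z^16, C_2 ≅ Z^4.

The boundary map ∂_1: C_1 → C_0 is given by ∂[p,q] = [q] − [p]. For instance
  ∂[6,7] = [7] − [6].
The 9×16 boundary matrix has rank 8 and Smith normal form diag(1,1,1,1,1,1,1,1).

The boundary map ∂_2: C_2 → C_1 acts by ∂[p,q,r] = [q,r] − [p,r] + [p,q]. For instance
  ∂[0,2,6] = [2,6] − [0,6] + [0,2],
  ∂[0,2,5] = [2,5] − [0,5] + [0,2].
The 16×4 boundary matrix has rank 4 and Smith normal form diag(1,1,1,1).

Computing H_k = (kernel of ∂_k) / (image of ∂_{k+1}):

  H_0: rank C_0 − rank ∂_1 = 9 − 8 = 1, and the invariant factors of ∂_1 are all 1, so H_0 = Z.
  H_1: rank ker ∂_1 − rank ∂_2 = (16 − 8) − 4 = 4, and the invariant factors of ∂_2 are all 1, so H_1 = Z^4.
  H_2: rank ker ∂_2 − rank ∂_3 = (4 − 4) − 0 = 0, and there is no ∂_3, so H_2 = 0.

Hence the Betti numbers are b_0 = 1, b_1 = 4, b_2 = 0.

b_0 = 1, b_1 = 4, b_2 = 0.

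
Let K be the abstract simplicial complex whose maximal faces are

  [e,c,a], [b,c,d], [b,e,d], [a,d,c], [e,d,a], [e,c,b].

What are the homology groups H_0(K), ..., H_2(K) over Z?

Fix the vertex order a < b < c < d < e and write every simplex with vertices in increasing order. Then dim K = 2 and the simplices of K are:

  0-simplices (5): a, b, c, d, e
  1-simplices (9): ac, ad, ae, bc, bd, be, cd, ce, de
  2-simplices (6): acd, ace, ade, bcd, bce, bde

Hence C_0 ≅ Z^5, C_1 ≅ Z^9, C_2 ≅ Z^6.

The boundary map ∂_1: C_1 → C_0 maps an edge to its endpoints' difference, ∂[p,q] = q − p.
As a 5×9 matrix over Z this has rank 4, with invariant factors (1,1,1,1).

The boundary map ∂_2: C_2 → C_1 maps a triangle to the signed sum of its edges. For instance
  ∂ace = ce − ae + ac,
  ∂acd = cd − ad + ac.
As a 9×6 matrix over Z this has rank 5, with invariant factors (1,1,1,1,1).

Computing H_k = (kernel of ∂_k) / (image of ∂_{k+1}):

  H_0: rank C_0 − rank ∂_1 = 5 − 4 = 1, and the invariant factors of ∂_1 are all 1, so H_0 = Z.
  H_1: rank ker ∂_1 − rank ∂_2 = (9 − 4) − 5 = 0, and the invariant factors of ∂_2 are all 1, so H_1 = 0.
  H_2: rank ker ∂_2 − rank ∂_3 = (6 − 5) − 0 = 1, and there is no ∂_3, so H_2 = Z.

As a check, the Euler characteristic is 5 − 9 + 6 = 2, which agrees with 1 − 0 + 1 = 2.

H_0 = Z,  H_1 = 0,  H_2 = Z.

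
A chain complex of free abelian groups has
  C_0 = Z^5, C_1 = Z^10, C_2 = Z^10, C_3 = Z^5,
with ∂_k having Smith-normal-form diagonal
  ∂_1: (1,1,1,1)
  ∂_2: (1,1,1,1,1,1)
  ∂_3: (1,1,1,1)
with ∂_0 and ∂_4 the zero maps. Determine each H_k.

H_0: b_0 = 5 − 0 − 4 = 1; torsion from ∂_1 factors > 1: none. So H_0 ≅ Z.
H_1: b_1 = 10 − 4 − 6 = 0; torsion from ∂_2 factors > 1: none. So H_1 ≅ 0.
H_2: b_2 = 10 − 6 − 4 = 0; torsion from ∂_3 factors > 1: none. So H_2 ≅ 0.
H_3: b_3 = 5 − 4 − 0 = 1; torsion from ∂_4 factors > 1: none. So H_3 ≅ Z.

H_0 ≅ Z,  H_1 = 0,  H_2 = 0,  H_3 ≅ Z.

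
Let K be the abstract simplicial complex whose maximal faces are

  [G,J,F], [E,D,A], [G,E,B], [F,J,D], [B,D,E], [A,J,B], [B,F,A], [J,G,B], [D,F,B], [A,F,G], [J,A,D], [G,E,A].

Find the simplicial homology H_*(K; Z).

Fix the vertex order A < B < D < E < F < G < J and write every simplex with vertices in increasing order. Then dim K = 2 and the simplices of K are:

  0-simplices (7): A, B, D, E, F, G, J
  1-simplices (18): AB, AD, AE, AF, AG, AJ, BD, BE, BF, BG, BJ, DE, DF, DJ, EG, FG, FJ, GJ
  2-simplices (12): ABF, ABJ, ADE, ADJ, AEG, AFG, BDE, BDF, BEG, BGJ, DFJ, FGJ

so the chain groups are C_0 ≅ Z^7, C_1 ≅ Z^18, C_2 ≅ Z^12.

∂_1: C_1 → C_0 sends each edge [p,q] (with p < q) to q − p. For instance
  ∂BE = E − B.
As a 7×18 matrix over Z this has rank 6, with invariant factors (1,1,1,1,1,1).

Boundary ∂_2: C_2 → C_1 acts by ∂[p,q,r] = [q,r] − [p,r] + [p,q]. For instance
  ∂BGJ = GJ − BJ + BG,
  ∂AEG = EG − AG + AE.
This gives a 18×12 integer matrix of rank 12; reducing to Smith normal form yields diagonal entries (1,1,1,1,1,1,1,1,1,1,1,2).

From H_k ≅ ker(∂_k) / im(∂_{k+1}) we obtain:

  H_0: rank C_0 − rank ∂_1 = 7 − 6 = 1, and the invariant factors of ∂_1 are all 1, so H_0 ≅ Z.
  H_1: rank ker ∂_1 − rank ∂_2 = (18 − 6) − 12 = 0, and ∂_2 has invariant factor 2 > 1, so H_1 ≅ Z/2Z.
  H_2: rank ker ∂_2 − rank ∂_3 = (12 − 12) − 0 = 0, and there is no ∂_3, so H_2 ≅ 0.

As a check, the Euler characteristic is 7 − 18 + 12 = 1, which agrees with 1 − 0 + 0 = 1.

H_0 ≅ Z,  H_1 ≅ Z/2Z,  H_2 = 0.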